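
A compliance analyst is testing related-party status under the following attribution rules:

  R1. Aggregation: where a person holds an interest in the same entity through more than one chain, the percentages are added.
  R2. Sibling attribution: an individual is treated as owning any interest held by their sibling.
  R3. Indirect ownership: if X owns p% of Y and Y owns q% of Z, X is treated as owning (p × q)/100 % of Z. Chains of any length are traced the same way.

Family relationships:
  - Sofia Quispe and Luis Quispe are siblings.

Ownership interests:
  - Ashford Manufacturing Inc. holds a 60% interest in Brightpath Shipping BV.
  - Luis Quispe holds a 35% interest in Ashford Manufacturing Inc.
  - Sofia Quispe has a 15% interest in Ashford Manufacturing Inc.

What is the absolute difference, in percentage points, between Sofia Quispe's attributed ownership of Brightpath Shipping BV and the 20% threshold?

10

By sibling attribution (R2), Sofia Quispe is treated as also owning Luis Quispe's interest in Ashford Manufacturing Inc, giving 15% + 35% = 50%.
Chain via Ashford Manufacturing Inc. (R3): 50% × 60% = 30% of Brightpath Shipping BV.
30% exceeds the 20% threshold by 10 percentage points.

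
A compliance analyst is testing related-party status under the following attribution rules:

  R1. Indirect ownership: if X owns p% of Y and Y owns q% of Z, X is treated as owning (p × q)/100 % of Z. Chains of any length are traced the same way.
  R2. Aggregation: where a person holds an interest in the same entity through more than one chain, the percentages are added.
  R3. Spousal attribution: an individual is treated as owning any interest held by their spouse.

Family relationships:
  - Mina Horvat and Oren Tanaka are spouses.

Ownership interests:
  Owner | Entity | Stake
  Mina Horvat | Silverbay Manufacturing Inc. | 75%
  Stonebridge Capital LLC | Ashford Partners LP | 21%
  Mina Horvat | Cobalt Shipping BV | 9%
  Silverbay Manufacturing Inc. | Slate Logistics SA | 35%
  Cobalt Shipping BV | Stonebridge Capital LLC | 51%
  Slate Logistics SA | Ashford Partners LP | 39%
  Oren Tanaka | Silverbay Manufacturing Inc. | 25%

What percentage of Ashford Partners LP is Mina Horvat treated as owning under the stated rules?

By spousal attribution (R3), Mina Horvat is treated as also owning Oren Tanaka's interest in Silverbay Manufacturing Inc, giving 75% + 25% = 100%.
Chain via Cobalt Shipping BV → Stonebridge Capital LLC (R1): 9% × 51% × 21% = 0.9639% of Ashford Partners LP.
Chain via Silverbay Manufacturing Inc. → Slate Logistics SA (R1): 100% × 35% × 39% = 13.65% of Ashford Partners LP.
Aggregating (R2): 0.9639% + 13.65% = 14.6139%.

14.6139%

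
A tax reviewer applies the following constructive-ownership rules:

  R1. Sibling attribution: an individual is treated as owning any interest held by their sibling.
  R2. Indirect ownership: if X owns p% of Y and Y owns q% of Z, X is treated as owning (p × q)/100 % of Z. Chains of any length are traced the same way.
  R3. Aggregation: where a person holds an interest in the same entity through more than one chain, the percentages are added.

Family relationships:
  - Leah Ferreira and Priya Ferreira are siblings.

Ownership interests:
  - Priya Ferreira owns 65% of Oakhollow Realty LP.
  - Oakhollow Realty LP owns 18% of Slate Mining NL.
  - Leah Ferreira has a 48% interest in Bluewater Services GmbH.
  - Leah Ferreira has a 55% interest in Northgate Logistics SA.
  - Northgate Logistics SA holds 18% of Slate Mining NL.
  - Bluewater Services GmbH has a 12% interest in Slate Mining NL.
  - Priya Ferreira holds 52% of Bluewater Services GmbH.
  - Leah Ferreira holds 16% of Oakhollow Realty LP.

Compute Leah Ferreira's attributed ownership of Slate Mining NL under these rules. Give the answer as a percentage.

36.48%

By sibling attribution (R1), Leah Ferreira is treated as also owning Priya Ferreira's interest in Oakhollow Realty LP, giving 16% + 65% = 81%.
By sibling attribution (R1), Leah Ferreira is treated as also owning Priya Ferreira's interest in Bluewater Services GmbH, giving 48% + 52% = 100%.
Chain via Northgate Logistics SA (R2): 55% × 18% = 9.9% of Slate Mining NL.
Chain via Oakhollow Realty LP (R2): 81% × 18% = 14.58% of Slate Mining NL.
Chain via Bluewater Services GmbH (R2): 100% × 12% = 12% of Slate Mining NL.
Aggregating (R3): 9.9% + 14.58% + 12% = 36.48%.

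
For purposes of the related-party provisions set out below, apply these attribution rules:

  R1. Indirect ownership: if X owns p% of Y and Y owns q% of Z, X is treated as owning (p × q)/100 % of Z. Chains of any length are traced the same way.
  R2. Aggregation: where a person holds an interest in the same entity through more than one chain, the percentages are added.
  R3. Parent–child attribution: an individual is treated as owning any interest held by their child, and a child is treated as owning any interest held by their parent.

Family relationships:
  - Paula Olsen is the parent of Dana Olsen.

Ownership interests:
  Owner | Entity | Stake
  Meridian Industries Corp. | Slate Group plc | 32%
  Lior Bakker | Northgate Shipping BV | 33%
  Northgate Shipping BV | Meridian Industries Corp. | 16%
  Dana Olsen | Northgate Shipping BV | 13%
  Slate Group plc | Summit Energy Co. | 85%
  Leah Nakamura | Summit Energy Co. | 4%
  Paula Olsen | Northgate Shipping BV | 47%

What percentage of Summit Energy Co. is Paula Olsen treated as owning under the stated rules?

2.6112%

By parent–child attribution (R3), Paula Olsen is treated as also owning Dana Olsen's interest in Northgate Shipping BV, giving 47% + 13% = 60%.
Chain via Northgate Shipping BV → Meridian Industries Corp. → Slate Group plc (R1): 60% × 16% × 32% × 85% = 2.6112% of Summit Energy Co.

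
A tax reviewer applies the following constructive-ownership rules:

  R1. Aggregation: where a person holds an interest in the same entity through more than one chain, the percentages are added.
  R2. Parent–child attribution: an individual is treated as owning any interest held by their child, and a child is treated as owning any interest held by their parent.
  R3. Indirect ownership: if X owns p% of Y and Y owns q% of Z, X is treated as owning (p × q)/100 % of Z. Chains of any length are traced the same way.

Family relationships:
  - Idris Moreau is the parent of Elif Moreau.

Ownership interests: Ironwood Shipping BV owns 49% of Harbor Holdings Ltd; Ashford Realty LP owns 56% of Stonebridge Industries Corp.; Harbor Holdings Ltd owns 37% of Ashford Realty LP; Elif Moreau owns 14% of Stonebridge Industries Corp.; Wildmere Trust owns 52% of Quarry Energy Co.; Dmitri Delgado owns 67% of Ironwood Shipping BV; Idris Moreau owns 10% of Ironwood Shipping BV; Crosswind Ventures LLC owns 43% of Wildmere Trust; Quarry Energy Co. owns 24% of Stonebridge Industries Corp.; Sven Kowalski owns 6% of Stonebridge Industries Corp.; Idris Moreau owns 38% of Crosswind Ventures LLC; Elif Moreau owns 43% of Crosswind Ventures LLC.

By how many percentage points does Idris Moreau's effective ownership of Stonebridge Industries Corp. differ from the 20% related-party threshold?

0.637936

By parent–child attribution (R2), Idris Moreau is treated as also owning Elif Moreau's interest in Crosswind Ventures LLC, giving 38% + 43% = 81%.
By parent–child attribution (R2), Idris Moreau is treated as owning Elif Moreau's 14% interest in Stonebridge Industries Corp.
Chain via Ironwood Shipping BV → Harbor Holdings Ltd → Ashford Realty LP (R3): 10% × 49% × 37% × 56% = 1.01528% of Stonebridge Industries Corp.
Chain via Crosswind Ventures LLC → Wildmere Trust → Quarry Energy Co. (R3): 81% × 43% × 52% × 24% = 4.346784% of Stonebridge Industries Corp.
Direct interest in Stonebridge Industries Corp: 14%.
Aggregating (R1): 1.01528% + 4.346784% + 14% = 19.362064%.
19.362064% falls short of the 20% threshold by 0.637936 percentage points.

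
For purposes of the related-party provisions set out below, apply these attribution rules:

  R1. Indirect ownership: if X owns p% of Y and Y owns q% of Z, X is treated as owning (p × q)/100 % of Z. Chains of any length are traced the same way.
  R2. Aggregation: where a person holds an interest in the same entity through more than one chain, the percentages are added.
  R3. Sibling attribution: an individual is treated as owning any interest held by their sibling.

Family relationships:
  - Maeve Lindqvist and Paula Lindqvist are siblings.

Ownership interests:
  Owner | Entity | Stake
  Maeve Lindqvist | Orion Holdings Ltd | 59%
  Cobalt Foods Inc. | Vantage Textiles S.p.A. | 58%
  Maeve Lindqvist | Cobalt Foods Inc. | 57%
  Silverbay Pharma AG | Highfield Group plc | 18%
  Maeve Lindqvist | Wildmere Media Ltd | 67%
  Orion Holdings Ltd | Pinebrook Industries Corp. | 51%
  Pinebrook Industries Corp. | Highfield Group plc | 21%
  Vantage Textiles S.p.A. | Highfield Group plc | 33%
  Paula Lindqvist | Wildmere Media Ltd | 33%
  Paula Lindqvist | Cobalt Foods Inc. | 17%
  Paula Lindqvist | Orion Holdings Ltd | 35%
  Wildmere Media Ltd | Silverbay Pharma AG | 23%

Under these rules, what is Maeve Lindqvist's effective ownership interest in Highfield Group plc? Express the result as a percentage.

28.371%

By sibling attribution (R3), Maeve Lindqvist is treated as also owning Paula Lindqvist's interest in Wildmere Media Ltd, giving 67% + 33% = 100%.
By sibling attribution (R3), Maeve Lindqvist is treated as also owning Paula Lindqvist's interest in Cobalt Foods Inc, giving 57% + 17% = 74%.
By sibling attribution (R3), Maeve Lindqvist is treated as also owning Paula Lindqvist's interest in Orion Holdings Ltd, giving 59% + 35% = 94%.
Chain via Wildmere Media Ltd → Silverbay Pharma AG (R1): 100% × 23% × 18% = 4.14% of Highfield Group plc.
Chain via Cobalt Foods Inc. → Vantage Textiles S.p.A. (R1): 74% × 58% × 33% = 14.1636% of Highfield Group plc.
Chain via Orion Holdings Ltd → Pinebrook Industries Corp. (R1): 94% × 51% × 21% = 10.0674% of Highfield Group plc.
Aggregating (R2): 4.14% + 14.1636% + 10.0674% = 28.371%.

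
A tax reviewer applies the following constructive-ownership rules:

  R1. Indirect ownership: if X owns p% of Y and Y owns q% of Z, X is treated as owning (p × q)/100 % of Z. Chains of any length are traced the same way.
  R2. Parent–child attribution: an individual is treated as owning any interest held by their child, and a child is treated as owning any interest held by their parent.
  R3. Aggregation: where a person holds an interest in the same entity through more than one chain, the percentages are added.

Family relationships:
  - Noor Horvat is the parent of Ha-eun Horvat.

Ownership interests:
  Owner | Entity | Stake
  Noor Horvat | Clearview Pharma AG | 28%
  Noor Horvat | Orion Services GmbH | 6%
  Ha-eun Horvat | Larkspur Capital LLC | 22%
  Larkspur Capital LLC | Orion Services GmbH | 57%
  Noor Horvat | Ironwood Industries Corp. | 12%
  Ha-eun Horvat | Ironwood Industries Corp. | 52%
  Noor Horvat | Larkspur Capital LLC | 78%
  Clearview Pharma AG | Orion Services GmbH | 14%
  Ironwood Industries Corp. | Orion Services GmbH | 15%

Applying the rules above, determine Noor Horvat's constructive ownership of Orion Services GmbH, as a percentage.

By parent–child attribution (R2), Noor Horvat is treated as also owning Ha-eun Horvat's interest in Ironwood Industries Corp, giving 12% + 52% = 64%.
By parent–child attribution (R2), Noor Horvat is treated as also owning Ha-eun Horvat's interest in Larkspur Capital LLC, giving 78% + 22% = 100%.
Chain via Ironwood Industries Corp. (R1): 64% × 15% = 9.6% of Orion Services GmbH.
Chain via Clearview Pharma AG (R1): 28% × 14% = 3.92% of Orion Services GmbH.
Chain via Larkspur Capital LLC (R1): 100% × 57% = 57% of Orion Services GmbH.
Direct interest in Orion Services GmbH: 6%.
Aggregating (R3): 9.6% + 3.92% + 57% + 6% = 76.52%.

76.52%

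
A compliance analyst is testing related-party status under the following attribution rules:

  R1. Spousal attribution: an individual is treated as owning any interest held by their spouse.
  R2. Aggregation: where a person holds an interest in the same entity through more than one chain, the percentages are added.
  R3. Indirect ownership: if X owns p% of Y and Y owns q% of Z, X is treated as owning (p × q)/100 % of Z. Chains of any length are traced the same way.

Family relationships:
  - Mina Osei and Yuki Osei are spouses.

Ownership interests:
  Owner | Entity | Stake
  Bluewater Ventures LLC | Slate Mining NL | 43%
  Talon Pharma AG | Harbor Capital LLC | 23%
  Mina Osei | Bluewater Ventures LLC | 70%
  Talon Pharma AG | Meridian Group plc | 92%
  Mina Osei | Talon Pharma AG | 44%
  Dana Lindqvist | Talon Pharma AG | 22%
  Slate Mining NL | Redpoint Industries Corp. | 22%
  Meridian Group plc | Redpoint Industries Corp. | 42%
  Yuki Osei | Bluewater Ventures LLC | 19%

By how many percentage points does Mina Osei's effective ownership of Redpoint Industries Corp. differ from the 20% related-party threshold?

By spousal attribution (R1), Mina Osei is treated as also owning Yuki Osei's interest in Bluewater Ventures LLC, giving 70% + 19% = 89%.
Chain via Talon Pharma AG → Meridian Group plc (R3): 44% × 92% × 42% = 17.0016% of Redpoint Industries Corp.
Chain via Bluewater Ventures LLC → Slate Mining NL (R3): 89% × 43% × 22% = 8.4194% of Redpoint Industries Corp.
Aggregating (R2): 17.0016% + 8.4194% = 25.421%.
25.421% exceeds the 20% threshold by 5.421 percentage points.

5.421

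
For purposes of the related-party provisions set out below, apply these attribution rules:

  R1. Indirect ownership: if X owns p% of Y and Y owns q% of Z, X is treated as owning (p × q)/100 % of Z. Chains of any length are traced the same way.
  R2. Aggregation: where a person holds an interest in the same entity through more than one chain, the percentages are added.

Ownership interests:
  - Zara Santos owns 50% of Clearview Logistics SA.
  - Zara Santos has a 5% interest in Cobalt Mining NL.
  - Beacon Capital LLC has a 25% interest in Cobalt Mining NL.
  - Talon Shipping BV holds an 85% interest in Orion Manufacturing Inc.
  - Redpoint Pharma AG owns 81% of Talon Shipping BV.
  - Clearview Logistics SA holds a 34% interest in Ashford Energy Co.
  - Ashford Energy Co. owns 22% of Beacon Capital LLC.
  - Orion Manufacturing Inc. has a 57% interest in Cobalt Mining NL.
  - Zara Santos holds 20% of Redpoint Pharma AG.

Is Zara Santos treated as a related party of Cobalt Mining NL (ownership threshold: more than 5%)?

Yes

Chain via Redpoint Pharma AG → Talon Shipping BV → Orion Manufacturing Inc. (R1): 20% × 81% × 85% × 57% = 7.8489% of Cobalt Mining NL.
Chain via Clearview Logistics SA → Ashford Energy Co. → Beacon Capital LLC (R1): 50% × 34% × 22% × 25% = 0.935% of Cobalt Mining NL.
Direct interest in Cobalt Mining NL: 5%.
Aggregating (R2): 7.8489% + 0.935% + 5% = 13.7839%.
13.7839% exceeds the 5% threshold, so Zara is a related party to Cobalt Mining NL.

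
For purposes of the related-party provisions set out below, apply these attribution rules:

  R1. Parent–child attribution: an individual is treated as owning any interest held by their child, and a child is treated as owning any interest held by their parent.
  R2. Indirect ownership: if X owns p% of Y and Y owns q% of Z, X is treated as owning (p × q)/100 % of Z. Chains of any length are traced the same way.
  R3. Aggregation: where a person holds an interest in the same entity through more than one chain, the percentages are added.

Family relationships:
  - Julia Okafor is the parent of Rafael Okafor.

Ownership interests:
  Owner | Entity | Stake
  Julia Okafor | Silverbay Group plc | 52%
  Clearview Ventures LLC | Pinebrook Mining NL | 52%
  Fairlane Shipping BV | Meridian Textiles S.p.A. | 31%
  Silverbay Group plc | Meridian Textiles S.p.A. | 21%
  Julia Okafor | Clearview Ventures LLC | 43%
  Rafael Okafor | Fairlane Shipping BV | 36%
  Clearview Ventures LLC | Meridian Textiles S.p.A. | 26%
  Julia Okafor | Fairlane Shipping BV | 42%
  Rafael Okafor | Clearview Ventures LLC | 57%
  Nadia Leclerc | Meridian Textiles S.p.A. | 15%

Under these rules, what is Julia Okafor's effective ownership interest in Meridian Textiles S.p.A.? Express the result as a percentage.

By parent–child attribution (R1), Julia Okafor is treated as also owning Rafael Okafor's interest in Fairlane Shipping BV, giving 42% + 36% = 78%.
By parent–child attribution (R1), Julia Okafor is treated as also owning Rafael Okafor's interest in Clearview Ventures LLC, giving 43% + 57% = 100%.
Chain via Fairlane Shipping BV (R2): 78% × 31% = 24.18% of Meridian Textiles S.p.A.
Chain via Clearview Ventures LLC (R2): 100% × 26% = 26% of Meridian Textiles S.p.A.
Chain via Silverbay Group plc (R2): 52% × 21% = 10.92% of Meridian Textiles S.p.A.
Aggregating (R3): 24.18% + 26% + 10.92% = 61.1%.

61.1%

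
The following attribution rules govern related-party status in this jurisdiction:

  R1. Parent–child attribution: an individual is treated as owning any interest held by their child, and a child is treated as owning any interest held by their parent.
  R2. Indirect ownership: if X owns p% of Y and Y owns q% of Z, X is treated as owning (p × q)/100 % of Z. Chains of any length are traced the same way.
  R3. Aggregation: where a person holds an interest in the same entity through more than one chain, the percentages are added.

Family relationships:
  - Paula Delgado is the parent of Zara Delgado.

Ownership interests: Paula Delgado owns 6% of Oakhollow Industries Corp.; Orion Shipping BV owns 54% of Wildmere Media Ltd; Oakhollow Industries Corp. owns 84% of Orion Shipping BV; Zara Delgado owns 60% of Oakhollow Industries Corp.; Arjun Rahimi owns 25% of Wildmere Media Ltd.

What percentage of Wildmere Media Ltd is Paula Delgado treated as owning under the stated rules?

By parent–child attribution (R1), Paula Delgado is treated as also owning Zara Delgado's interest in Oakhollow Industries Corp, giving 6% + 60% = 66%.
Chain via Oakhollow Industries Corp. → Orion Shipping BV (R2): 66% × 84% × 54% = 29.9376% of Wildmere Media Ltd.

29.9376%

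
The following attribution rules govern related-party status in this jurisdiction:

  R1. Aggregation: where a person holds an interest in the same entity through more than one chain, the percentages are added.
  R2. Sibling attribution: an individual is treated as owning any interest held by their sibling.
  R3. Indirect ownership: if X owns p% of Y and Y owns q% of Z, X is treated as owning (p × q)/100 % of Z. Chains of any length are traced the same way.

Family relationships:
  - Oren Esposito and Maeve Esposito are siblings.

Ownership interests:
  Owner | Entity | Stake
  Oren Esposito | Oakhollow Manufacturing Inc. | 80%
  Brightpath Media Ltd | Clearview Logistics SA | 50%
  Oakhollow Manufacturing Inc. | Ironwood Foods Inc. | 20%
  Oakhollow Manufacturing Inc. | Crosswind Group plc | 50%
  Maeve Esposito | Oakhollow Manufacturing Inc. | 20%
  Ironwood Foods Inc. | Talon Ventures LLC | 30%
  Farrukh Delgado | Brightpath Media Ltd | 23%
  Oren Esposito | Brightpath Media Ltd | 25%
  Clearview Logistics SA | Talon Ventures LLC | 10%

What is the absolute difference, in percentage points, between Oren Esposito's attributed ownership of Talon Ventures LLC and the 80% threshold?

By sibling attribution (R2), Oren Esposito is treated as also owning Maeve Esposito's interest in Oakhollow Manufacturing Inc, giving 80% + 20% = 100%.
Chain via Oakhollow Manufacturing Inc. → Ironwood Foods Inc. (R3): 100% × 20% × 30% = 6% of Talon Ventures LLC.
Chain via Brightpath Media Ltd → Clearview Logistics SA (R3): 25% × 50% × 10% = 1.25% of Talon Ventures LLC.
Aggregating (R1): 6% + 1.25% = 7.25%.
7.25% falls short of the 80% threshold by 72.75 percentage points.

72.75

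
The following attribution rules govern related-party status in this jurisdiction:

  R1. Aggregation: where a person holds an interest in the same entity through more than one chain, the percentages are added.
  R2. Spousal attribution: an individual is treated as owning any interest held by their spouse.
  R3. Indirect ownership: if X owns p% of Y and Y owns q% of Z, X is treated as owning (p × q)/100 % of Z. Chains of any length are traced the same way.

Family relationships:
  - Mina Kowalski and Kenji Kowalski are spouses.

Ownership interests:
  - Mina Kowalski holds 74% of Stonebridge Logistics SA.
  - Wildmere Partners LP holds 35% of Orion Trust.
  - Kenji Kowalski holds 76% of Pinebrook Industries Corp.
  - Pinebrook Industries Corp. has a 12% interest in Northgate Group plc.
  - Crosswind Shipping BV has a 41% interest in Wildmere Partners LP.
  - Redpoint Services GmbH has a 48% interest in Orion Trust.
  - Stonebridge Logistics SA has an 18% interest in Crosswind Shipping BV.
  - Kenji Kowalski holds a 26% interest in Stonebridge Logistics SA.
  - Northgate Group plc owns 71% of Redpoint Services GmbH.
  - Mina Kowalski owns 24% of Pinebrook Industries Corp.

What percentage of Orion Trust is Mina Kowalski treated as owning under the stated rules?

6.6726%

By spousal attribution (R2), Mina Kowalski is treated as also owning Kenji Kowalski's interest in Stonebridge Logistics SA, giving 74% + 26% = 100%.
By spousal attribution (R2), Mina Kowalski is treated as also owning Kenji Kowalski's interest in Pinebrook Industries Corp, giving 24% + 76% = 100%.
Chain via Stonebridge Logistics SA → Crosswind Shipping BV → Wildmere Partners LP (R3): 100% × 18% × 41% × 35% = 2.583% of Orion Trust.
Chain via Pinebrook Industries Corp. → Northgate Group plc → Redpoint Services GmbH (R3): 100% × 12% × 71% × 48% = 4.0896% of Orion Trust.
Aggregating (R1): 2.583% + 4.0896% = 6.6726%.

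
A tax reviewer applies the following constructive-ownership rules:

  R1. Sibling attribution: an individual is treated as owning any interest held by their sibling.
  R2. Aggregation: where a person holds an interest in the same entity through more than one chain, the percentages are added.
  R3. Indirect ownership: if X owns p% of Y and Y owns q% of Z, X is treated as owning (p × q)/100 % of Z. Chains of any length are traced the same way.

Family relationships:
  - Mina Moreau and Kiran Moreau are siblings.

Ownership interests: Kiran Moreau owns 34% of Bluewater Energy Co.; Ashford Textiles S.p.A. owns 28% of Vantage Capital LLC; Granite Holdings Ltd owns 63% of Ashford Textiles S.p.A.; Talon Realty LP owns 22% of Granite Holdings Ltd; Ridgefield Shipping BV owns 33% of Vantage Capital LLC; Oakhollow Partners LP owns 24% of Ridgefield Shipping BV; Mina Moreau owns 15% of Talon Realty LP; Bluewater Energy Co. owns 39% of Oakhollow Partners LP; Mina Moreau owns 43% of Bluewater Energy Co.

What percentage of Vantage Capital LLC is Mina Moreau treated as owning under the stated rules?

2.960496%

By sibling attribution (R1), Mina Moreau is treated as also owning Kiran Moreau's interest in Bluewater Energy Co, giving 43% + 34% = 77%.
Chain via Talon Realty LP → Granite Holdings Ltd → Ashford Textiles S.p.A. (R3): 15% × 22% × 63% × 28% = 0.58212% of Vantage Capital LLC.
Chain via Bluewater Energy Co. → Oakhollow Partners LP → Ridgefield Shipping BV (R3): 77% × 39% × 24% × 33% = 2.378376% of Vantage Capital LLC.
Aggregating (R2): 0.58212% + 2.378376% = 2.960496%.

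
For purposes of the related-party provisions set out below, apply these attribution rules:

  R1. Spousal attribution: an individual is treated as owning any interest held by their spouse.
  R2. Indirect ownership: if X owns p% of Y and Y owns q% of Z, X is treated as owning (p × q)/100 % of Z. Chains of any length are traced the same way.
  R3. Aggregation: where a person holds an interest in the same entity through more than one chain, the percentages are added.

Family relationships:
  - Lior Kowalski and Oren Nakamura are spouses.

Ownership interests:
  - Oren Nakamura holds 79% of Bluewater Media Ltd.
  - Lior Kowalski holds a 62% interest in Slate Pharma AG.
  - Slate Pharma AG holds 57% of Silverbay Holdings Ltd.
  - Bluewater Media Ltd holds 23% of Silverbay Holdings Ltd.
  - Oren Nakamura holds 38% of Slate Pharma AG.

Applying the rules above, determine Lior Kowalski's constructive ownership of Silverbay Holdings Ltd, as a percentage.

By spousal attribution (R1), Lior Kowalski is treated as also owning Oren Nakamura's interest in Slate Pharma AG, giving 62% + 38% = 100%.
By spousal attribution (R1), Lior Kowalski is treated as owning Oren Nakamura's 79% interest in Bluewater Media Ltd.
Chain via Slate Pharma AG (R2): 100% × 57% = 57% of Silverbay Holdings Ltd.
Chain via Bluewater Media Ltd (R2): 79% × 23% = 18.17% of Silverbay Holdings Ltd.
Aggregating (R3): 57% + 18.17% = 75.17%.

75.17%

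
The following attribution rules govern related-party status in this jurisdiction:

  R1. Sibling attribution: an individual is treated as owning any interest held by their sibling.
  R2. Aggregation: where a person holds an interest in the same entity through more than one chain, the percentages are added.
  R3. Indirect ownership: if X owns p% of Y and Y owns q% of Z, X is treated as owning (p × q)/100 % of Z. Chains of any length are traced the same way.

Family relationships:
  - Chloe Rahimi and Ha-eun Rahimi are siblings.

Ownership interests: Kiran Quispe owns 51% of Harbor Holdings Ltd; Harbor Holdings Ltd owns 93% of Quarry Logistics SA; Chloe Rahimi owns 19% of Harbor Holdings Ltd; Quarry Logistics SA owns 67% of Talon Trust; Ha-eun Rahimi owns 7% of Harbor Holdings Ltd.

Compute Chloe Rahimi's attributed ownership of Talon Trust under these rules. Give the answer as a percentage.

By sibling attribution (R1), Chloe Rahimi is treated as also owning Ha-eun Rahimi's interest in Harbor Holdings Ltd, giving 19% + 7% = 26%.
Chain via Harbor Holdings Ltd → Quarry Logistics SA (R3): 26% × 93% × 67% = 16.2006% of Talon Trust.

16.2006%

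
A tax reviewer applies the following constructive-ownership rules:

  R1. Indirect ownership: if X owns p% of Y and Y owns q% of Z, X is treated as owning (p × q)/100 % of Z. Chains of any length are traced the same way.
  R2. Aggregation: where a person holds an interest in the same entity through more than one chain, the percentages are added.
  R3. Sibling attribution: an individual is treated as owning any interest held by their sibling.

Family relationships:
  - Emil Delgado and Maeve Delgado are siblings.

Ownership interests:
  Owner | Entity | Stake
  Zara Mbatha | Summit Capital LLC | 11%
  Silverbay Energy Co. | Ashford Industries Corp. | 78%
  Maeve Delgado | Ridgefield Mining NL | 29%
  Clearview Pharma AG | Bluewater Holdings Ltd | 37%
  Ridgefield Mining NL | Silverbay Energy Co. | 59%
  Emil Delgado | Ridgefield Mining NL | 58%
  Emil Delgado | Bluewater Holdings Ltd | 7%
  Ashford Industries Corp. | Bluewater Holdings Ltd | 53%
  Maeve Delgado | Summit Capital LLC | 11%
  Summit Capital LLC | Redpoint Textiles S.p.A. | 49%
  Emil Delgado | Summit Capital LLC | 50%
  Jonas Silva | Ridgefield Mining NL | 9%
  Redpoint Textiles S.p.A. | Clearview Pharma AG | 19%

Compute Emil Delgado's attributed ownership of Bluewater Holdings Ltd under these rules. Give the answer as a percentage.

By sibling attribution (R3), Emil Delgado is treated as also owning Maeve Delgado's interest in Summit Capital LLC, giving 50% + 11% = 61%.
By sibling attribution (R3), Emil Delgado is treated as also owning Maeve Delgado's interest in Ridgefield Mining NL, giving 58% + 29% = 87%.
Chain via Summit Capital LLC → Redpoint Textiles S.p.A. → Clearview Pharma AG (R1): 61% × 49% × 19% × 37% = 2.101267% of Bluewater Holdings Ltd.
Chain via Ridgefield Mining NL → Silverbay Energy Co. → Ashford Industries Corp. (R1): 87% × 59% × 78% × 53% = 21.219822% of Bluewater Holdings Ltd.
Direct interest in Bluewater Holdings Ltd: 7%.
Aggregating (R2): 2.101267% + 21.219822% + 7% = 30.321089%.

30.321089%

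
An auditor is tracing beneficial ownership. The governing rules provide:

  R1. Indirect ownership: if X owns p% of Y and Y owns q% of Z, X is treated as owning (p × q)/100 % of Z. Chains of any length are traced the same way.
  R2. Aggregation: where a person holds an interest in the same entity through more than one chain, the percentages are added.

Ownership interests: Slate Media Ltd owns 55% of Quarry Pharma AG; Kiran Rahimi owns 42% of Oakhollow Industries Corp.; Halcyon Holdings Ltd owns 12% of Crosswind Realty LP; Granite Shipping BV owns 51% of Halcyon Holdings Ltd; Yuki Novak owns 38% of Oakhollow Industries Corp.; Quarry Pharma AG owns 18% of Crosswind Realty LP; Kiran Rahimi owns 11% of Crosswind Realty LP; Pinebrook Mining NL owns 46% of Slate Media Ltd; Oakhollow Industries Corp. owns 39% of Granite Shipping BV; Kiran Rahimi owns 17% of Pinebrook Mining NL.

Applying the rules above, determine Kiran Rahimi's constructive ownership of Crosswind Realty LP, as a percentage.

Chain via Oakhollow Industries Corp. → Granite Shipping BV → Halcyon Holdings Ltd (R1): 42% × 39% × 51% × 12% = 1.002456% of Crosswind Realty LP.
Chain via Pinebrook Mining NL → Slate Media Ltd → Quarry Pharma AG (R1): 17% × 46% × 55% × 18% = 0.77418% of Crosswind Realty LP.
Direct interest in Crosswind Realty LP: 11%.
Aggregating (R2): 1.002456% + 0.77418% + 11% = 12.776636%.

12.776636%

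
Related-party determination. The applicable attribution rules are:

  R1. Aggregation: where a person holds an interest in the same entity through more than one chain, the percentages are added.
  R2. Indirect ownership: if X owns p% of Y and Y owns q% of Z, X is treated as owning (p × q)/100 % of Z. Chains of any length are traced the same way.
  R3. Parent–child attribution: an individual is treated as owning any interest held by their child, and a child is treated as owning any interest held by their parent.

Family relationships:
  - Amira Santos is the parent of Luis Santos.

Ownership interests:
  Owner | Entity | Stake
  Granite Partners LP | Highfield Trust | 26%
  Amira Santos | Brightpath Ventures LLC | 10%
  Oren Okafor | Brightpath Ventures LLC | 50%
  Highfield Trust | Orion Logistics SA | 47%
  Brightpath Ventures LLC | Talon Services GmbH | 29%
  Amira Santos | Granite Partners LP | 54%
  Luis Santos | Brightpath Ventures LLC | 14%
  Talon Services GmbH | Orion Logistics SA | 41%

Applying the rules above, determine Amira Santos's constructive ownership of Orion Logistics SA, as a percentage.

9.4524%

By parent–child attribution (R3), Amira Santos is treated as also owning Luis Santos's interest in Brightpath Ventures LLC, giving 10% + 14% = 24%.
Chain via Granite Partners LP → Highfield Trust (R2): 54% × 26% × 47% = 6.5988% of Orion Logistics SA.
Chain via Brightpath Ventures LLC → Talon Services GmbH (R2): 24% × 29% × 41% = 2.8536% of Orion Logistics SA.
Aggregating (R1): 6.5988% + 2.8536% = 9.4524%.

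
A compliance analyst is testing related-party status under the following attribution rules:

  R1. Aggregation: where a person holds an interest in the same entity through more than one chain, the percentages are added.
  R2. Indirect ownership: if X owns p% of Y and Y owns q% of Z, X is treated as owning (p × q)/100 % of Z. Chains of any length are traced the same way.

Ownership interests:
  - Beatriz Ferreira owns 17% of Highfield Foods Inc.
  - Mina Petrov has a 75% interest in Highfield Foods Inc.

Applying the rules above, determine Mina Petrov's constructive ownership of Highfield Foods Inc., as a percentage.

75%

Direct interest in Highfield Foods Inc: 75%.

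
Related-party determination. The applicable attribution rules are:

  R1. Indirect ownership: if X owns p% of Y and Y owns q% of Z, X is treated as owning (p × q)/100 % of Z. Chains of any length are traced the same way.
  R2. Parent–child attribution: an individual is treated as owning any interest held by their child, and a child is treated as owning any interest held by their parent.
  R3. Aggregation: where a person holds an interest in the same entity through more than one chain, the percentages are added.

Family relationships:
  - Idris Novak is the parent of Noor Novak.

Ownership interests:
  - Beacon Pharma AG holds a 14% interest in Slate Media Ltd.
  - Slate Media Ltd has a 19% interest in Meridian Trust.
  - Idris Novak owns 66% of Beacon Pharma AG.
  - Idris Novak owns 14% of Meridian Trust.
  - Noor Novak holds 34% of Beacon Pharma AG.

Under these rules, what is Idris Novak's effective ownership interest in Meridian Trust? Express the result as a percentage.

16.66%

By parent–child attribution (R2), Idris Novak is treated as also owning Noor Novak's interest in Beacon Pharma AG, giving 66% + 34% = 100%.
Chain via Beacon Pharma AG → Slate Media Ltd (R1): 100% × 14% × 19% = 2.66% of Meridian Trust.
Direct interest in Meridian Trust: 14%.
Aggregating (R3): 2.66% + 14% = 16.66%.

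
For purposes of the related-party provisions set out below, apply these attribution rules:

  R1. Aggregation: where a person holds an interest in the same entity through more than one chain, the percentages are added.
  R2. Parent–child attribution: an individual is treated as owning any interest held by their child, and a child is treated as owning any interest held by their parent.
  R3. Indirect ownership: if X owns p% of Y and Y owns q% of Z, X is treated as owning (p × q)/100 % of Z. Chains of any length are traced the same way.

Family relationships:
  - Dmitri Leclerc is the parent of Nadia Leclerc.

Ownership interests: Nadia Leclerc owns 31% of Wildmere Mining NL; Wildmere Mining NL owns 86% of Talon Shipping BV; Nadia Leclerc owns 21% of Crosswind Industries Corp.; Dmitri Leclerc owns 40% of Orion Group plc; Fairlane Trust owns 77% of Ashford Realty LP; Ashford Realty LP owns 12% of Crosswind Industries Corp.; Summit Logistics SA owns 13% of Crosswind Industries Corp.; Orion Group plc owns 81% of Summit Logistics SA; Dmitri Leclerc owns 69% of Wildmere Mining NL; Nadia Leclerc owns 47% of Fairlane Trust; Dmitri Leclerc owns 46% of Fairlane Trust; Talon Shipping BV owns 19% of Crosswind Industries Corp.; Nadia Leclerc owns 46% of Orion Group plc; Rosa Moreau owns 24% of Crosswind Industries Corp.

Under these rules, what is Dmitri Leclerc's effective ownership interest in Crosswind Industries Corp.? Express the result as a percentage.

54.989%

By parent–child attribution (R2), Dmitri Leclerc is treated as also owning Nadia Leclerc's interest in Wildmere Mining NL, giving 69% + 31% = 100%.
By parent–child attribution (R2), Dmitri Leclerc is treated as also owning Nadia Leclerc's interest in Orion Group plc, giving 40% + 46% = 86%.
By parent–child attribution (R2), Dmitri Leclerc is treated as also owning Nadia Leclerc's interest in Fairlane Trust, giving 46% + 47% = 93%.
By parent–child attribution (R2), Dmitri Leclerc is treated as owning Nadia Leclerc's 21% interest in Crosswind Industries Corp.
Chain via Wildmere Mining NL → Talon Shipping BV (R3): 100% × 86% × 19% = 16.34% of Crosswind Industries Corp.
Chain via Orion Group plc → Summit Logistics SA (R3): 86% × 81% × 13% = 9.0558% of Crosswind Industries Corp.
Chain via Fairlane Trust → Ashford Realty LP (R3): 93% × 77% × 12% = 8.5932% of Crosswind Industries Corp.
Direct interest in Crosswind Industries Corp: 21%.
Aggregating (R1): 16.34% + 9.0558% + 8.5932% + 21% = 54.989%.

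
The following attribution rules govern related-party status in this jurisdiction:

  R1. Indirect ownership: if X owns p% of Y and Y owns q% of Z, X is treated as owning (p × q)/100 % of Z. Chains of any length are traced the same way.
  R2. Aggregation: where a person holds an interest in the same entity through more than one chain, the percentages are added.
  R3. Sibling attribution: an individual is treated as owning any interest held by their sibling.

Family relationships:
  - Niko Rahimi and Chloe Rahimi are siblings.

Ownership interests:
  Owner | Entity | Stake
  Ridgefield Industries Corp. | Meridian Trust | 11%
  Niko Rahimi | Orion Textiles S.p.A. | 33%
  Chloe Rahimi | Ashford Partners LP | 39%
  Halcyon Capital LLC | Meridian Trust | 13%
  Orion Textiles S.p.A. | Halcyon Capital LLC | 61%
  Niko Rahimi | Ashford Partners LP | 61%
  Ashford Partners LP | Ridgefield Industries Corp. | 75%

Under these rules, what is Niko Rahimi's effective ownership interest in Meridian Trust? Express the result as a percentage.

10.8669%

By sibling attribution (R3), Niko Rahimi is treated as also owning Chloe Rahimi's interest in Ashford Partners LP, giving 61% + 39% = 100%.
Chain via Orion Textiles S.p.A. → Halcyon Capital LLC (R1): 33% × 61% × 13% = 2.6169% of Meridian Trust.
Chain via Ashford Partners LP → Ridgefield Industries Corp. (R1): 100% × 75% × 11% = 8.25% of Meridian Trust.
Aggregating (R2): 2.6169% + 8.25% = 10.8669%.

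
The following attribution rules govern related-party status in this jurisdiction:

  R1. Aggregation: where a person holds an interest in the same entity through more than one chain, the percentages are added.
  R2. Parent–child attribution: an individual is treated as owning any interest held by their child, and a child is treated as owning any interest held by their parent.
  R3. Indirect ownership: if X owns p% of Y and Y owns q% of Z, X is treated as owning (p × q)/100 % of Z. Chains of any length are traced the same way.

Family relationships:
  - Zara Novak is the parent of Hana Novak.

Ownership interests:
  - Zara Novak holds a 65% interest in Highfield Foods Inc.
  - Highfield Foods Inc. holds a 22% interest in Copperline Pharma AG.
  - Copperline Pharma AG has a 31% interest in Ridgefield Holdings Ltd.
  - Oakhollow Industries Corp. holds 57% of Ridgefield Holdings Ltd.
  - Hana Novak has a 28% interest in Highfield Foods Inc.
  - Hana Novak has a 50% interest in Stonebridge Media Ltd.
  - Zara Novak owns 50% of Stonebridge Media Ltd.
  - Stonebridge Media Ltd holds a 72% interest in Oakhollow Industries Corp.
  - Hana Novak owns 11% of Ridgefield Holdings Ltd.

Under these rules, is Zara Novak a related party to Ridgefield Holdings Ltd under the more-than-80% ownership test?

By parent–child attribution (R2), Zara Novak is treated as also owning Hana Novak's interest in Stonebridge Media Ltd, giving 50% + 50% = 100%.
By parent–child attribution (R2), Zara Novak is treated as also owning Hana Novak's interest in Highfield Foods Inc, giving 65% + 28% = 93%.
By parent–child attribution (R2), Zara Novak is treated as owning Hana Novak's 11% interest in Ridgefield Holdings Ltd.
Chain via Stonebridge Media Ltd → Oakhollow Industries Corp. (R3): 100% × 72% × 57% = 41.04% of Ridgefield Holdings Ltd.
Chain via Highfield Foods Inc. → Copperline Pharma AG (R3): 93% × 22% × 31% = 6.3426% of Ridgefield Holdings Ltd.
Direct interest in Ridgefield Holdings Ltd: 11%.
Aggregating (R1): 41.04% + 6.3426% + 11% = 58.3826%.
58.3826% does not exceed the 80% threshold, so Zara is not a related party to Ridgefield Holdings Ltd.

No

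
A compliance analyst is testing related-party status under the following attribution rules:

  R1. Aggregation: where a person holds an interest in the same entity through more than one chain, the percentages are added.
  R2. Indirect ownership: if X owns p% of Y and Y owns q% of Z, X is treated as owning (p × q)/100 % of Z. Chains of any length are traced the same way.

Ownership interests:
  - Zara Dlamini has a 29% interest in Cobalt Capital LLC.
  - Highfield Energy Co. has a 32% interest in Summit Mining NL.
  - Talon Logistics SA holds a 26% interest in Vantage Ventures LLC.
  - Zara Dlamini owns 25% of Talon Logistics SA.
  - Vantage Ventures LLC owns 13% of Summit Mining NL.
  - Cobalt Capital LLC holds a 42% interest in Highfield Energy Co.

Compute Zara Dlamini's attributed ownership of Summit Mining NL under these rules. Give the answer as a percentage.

Chain via Talon Logistics SA → Vantage Ventures LLC (R2): 25% × 26% × 13% = 0.845% of Summit Mining NL.
Chain via Cobalt Capital LLC → Highfield Energy Co. (R2): 29% × 42% × 32% = 3.8976% of Summit Mining NL.
Aggregating (R1): 0.845% + 3.8976% = 4.7426%.

4.7426%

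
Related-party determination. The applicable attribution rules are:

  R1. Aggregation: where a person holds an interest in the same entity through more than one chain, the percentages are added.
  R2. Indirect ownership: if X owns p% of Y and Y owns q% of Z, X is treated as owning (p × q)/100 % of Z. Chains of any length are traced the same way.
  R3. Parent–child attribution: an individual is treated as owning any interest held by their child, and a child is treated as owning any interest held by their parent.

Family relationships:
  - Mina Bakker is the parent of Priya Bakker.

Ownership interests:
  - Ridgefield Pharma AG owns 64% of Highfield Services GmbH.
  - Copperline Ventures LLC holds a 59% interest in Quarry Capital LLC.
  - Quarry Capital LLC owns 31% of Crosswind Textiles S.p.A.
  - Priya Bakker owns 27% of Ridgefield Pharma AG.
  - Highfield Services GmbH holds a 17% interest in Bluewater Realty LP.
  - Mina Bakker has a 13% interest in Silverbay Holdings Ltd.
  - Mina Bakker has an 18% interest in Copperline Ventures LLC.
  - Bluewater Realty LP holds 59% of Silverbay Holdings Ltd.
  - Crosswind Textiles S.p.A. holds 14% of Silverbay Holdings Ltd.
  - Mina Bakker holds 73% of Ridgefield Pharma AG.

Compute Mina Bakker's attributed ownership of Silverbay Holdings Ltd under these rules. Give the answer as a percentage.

19.880108%

By parent–child attribution (R3), Mina Bakker is treated as also owning Priya Bakker's interest in Ridgefield Pharma AG, giving 73% + 27% = 100%.
Chain via Copperline Ventures LLC → Quarry Capital LLC → Crosswind Textiles S.p.A. (R2): 18% × 59% × 31% × 14% = 0.460908% of Silverbay Holdings Ltd.
Chain via Ridgefield Pharma AG → Highfield Services GmbH → Bluewater Realty LP (R2): 100% × 64% × 17% × 59% = 6.4192% of Silverbay Holdings Ltd.
Direct interest in Silverbay Holdings Ltd: 13%.
Aggregating (R1): 0.460908% + 6.4192% + 13% = 19.880108%.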